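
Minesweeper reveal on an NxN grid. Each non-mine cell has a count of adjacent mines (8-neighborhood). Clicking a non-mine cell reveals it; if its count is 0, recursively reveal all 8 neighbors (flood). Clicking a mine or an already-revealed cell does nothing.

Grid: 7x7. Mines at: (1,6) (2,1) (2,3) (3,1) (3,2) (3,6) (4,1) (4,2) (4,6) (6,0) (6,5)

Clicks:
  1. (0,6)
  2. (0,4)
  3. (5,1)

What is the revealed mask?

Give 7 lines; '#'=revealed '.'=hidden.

Click 1 (0,6) count=1: revealed 1 new [(0,6)] -> total=1
Click 2 (0,4) count=0: revealed 12 new [(0,0) (0,1) (0,2) (0,3) (0,4) (0,5) (1,0) (1,1) (1,2) (1,3) (1,4) (1,5)] -> total=13
Click 3 (5,1) count=3: revealed 1 new [(5,1)] -> total=14

Answer: #######
######.
.......
.......
.......
.#.....
.......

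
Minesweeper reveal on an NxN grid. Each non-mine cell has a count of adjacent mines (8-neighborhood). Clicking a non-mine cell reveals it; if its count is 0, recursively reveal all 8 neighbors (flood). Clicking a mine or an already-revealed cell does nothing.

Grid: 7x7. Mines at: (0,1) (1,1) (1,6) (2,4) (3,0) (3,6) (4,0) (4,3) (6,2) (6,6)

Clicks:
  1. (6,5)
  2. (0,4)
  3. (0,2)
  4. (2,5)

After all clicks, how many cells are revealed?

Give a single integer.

Answer: 10

Derivation:
Click 1 (6,5) count=1: revealed 1 new [(6,5)] -> total=1
Click 2 (0,4) count=0: revealed 8 new [(0,2) (0,3) (0,4) (0,5) (1,2) (1,3) (1,4) (1,5)] -> total=9
Click 3 (0,2) count=2: revealed 0 new [(none)] -> total=9
Click 4 (2,5) count=3: revealed 1 new [(2,5)] -> total=10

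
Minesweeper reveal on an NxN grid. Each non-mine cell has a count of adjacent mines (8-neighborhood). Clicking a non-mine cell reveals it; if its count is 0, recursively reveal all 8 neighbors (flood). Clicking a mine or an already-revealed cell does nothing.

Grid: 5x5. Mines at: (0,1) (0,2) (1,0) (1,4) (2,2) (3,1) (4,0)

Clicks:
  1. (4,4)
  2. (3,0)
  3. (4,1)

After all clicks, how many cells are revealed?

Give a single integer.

Answer: 10

Derivation:
Click 1 (4,4) count=0: revealed 8 new [(2,3) (2,4) (3,2) (3,3) (3,4) (4,2) (4,3) (4,4)] -> total=8
Click 2 (3,0) count=2: revealed 1 new [(3,0)] -> total=9
Click 3 (4,1) count=2: revealed 1 new [(4,1)] -> total=10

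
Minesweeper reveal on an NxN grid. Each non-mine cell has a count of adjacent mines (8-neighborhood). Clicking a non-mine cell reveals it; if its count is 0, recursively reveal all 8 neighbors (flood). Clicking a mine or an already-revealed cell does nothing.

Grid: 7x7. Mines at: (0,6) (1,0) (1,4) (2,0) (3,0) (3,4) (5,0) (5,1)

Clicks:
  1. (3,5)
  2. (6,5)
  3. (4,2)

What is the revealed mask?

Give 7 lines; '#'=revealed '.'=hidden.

Answer: .......
.....##
.....##
.....##
..#####
..#####
..#####

Derivation:
Click 1 (3,5) count=1: revealed 1 new [(3,5)] -> total=1
Click 2 (6,5) count=0: revealed 20 new [(1,5) (1,6) (2,5) (2,6) (3,6) (4,2) (4,3) (4,4) (4,5) (4,6) (5,2) (5,3) (5,4) (5,5) (5,6) (6,2) (6,3) (6,4) (6,5) (6,6)] -> total=21
Click 3 (4,2) count=1: revealed 0 new [(none)] -> total=21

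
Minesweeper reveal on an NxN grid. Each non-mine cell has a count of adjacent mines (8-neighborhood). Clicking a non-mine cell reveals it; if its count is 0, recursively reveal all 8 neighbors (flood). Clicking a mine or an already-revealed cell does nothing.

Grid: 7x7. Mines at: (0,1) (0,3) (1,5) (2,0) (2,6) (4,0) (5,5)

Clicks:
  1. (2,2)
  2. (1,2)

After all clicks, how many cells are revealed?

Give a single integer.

Click 1 (2,2) count=0: revealed 29 new [(1,1) (1,2) (1,3) (1,4) (2,1) (2,2) (2,3) (2,4) (2,5) (3,1) (3,2) (3,3) (3,4) (3,5) (4,1) (4,2) (4,3) (4,4) (4,5) (5,0) (5,1) (5,2) (5,3) (5,4) (6,0) (6,1) (6,2) (6,3) (6,4)] -> total=29
Click 2 (1,2) count=2: revealed 0 new [(none)] -> total=29

Answer: 29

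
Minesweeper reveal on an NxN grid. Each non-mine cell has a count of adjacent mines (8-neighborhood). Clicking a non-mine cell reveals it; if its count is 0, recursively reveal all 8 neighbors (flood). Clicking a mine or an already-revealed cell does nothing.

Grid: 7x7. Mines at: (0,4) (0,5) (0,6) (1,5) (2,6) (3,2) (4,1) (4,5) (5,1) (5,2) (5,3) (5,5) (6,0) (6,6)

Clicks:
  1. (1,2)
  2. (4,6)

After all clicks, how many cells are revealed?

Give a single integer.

Click 1 (1,2) count=0: revealed 14 new [(0,0) (0,1) (0,2) (0,3) (1,0) (1,1) (1,2) (1,3) (2,0) (2,1) (2,2) (2,3) (3,0) (3,1)] -> total=14
Click 2 (4,6) count=2: revealed 1 new [(4,6)] -> total=15

Answer: 15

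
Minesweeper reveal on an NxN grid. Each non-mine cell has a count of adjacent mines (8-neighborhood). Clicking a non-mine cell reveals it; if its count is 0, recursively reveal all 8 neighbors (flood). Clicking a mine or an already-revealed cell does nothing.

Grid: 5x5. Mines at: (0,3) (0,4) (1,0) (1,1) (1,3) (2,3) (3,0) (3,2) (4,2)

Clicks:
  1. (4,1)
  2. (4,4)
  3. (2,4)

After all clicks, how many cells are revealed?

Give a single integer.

Click 1 (4,1) count=3: revealed 1 new [(4,1)] -> total=1
Click 2 (4,4) count=0: revealed 4 new [(3,3) (3,4) (4,3) (4,4)] -> total=5
Click 3 (2,4) count=2: revealed 1 new [(2,4)] -> total=6

Answer: 6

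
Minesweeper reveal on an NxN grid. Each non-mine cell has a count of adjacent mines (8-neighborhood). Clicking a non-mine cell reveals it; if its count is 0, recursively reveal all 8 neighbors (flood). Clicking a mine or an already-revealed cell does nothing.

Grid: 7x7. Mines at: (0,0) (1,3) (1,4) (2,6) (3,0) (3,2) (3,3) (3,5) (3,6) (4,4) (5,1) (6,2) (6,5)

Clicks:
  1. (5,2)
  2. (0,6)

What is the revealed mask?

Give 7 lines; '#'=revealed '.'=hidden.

Click 1 (5,2) count=2: revealed 1 new [(5,2)] -> total=1
Click 2 (0,6) count=0: revealed 4 new [(0,5) (0,6) (1,5) (1,6)] -> total=5

Answer: .....##
.....##
.......
.......
.......
..#....
.......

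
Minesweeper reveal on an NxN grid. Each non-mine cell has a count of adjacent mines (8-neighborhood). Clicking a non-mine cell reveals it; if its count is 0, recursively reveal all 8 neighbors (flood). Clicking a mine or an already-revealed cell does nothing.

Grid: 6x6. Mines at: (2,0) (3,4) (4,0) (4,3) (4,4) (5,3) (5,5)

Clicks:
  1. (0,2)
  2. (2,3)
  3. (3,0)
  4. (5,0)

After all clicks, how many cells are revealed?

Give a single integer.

Answer: 22

Derivation:
Click 1 (0,2) count=0: revealed 20 new [(0,0) (0,1) (0,2) (0,3) (0,4) (0,5) (1,0) (1,1) (1,2) (1,3) (1,4) (1,5) (2,1) (2,2) (2,3) (2,4) (2,5) (3,1) (3,2) (3,3)] -> total=20
Click 2 (2,3) count=1: revealed 0 new [(none)] -> total=20
Click 3 (3,0) count=2: revealed 1 new [(3,0)] -> total=21
Click 4 (5,0) count=1: revealed 1 new [(5,0)] -> total=22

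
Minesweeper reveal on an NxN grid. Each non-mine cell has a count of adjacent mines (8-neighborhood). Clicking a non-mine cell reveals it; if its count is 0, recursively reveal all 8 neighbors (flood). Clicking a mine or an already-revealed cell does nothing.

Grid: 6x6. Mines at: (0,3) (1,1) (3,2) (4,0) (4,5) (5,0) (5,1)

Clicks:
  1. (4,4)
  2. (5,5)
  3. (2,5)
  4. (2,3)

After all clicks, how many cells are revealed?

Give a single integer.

Answer: 13

Derivation:
Click 1 (4,4) count=1: revealed 1 new [(4,4)] -> total=1
Click 2 (5,5) count=1: revealed 1 new [(5,5)] -> total=2
Click 3 (2,5) count=0: revealed 11 new [(0,4) (0,5) (1,3) (1,4) (1,5) (2,3) (2,4) (2,5) (3,3) (3,4) (3,5)] -> total=13
Click 4 (2,3) count=1: revealed 0 new [(none)] -> total=13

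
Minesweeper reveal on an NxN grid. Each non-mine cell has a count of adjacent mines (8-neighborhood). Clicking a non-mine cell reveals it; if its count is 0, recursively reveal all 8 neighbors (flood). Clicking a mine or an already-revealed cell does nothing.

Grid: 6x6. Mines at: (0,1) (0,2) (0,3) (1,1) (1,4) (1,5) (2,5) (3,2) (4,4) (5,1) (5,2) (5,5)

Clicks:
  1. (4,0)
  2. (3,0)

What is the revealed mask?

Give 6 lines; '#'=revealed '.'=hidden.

Answer: ......
......
##....
##....
##....
......

Derivation:
Click 1 (4,0) count=1: revealed 1 new [(4,0)] -> total=1
Click 2 (3,0) count=0: revealed 5 new [(2,0) (2,1) (3,0) (3,1) (4,1)] -> total=6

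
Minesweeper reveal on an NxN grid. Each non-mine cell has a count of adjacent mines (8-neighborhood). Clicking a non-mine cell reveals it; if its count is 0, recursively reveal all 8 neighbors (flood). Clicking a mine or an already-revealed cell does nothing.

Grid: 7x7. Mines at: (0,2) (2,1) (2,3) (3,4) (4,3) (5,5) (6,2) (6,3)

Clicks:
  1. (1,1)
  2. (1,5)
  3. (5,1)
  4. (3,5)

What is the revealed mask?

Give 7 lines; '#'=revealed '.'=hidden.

Click 1 (1,1) count=2: revealed 1 new [(1,1)] -> total=1
Click 2 (1,5) count=0: revealed 15 new [(0,3) (0,4) (0,5) (0,6) (1,3) (1,4) (1,5) (1,6) (2,4) (2,5) (2,6) (3,5) (3,6) (4,5) (4,6)] -> total=16
Click 3 (5,1) count=1: revealed 1 new [(5,1)] -> total=17
Click 4 (3,5) count=1: revealed 0 new [(none)] -> total=17

Answer: ...####
.#.####
....###
.....##
.....##
.#.....
.......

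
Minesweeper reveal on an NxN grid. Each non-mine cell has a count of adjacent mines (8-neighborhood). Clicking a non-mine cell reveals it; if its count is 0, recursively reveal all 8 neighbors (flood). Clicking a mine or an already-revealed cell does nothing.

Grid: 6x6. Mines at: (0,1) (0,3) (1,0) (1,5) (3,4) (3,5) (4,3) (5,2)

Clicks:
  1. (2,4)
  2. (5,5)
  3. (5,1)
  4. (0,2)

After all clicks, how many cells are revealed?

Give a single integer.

Answer: 7

Derivation:
Click 1 (2,4) count=3: revealed 1 new [(2,4)] -> total=1
Click 2 (5,5) count=0: revealed 4 new [(4,4) (4,5) (5,4) (5,5)] -> total=5
Click 3 (5,1) count=1: revealed 1 new [(5,1)] -> total=6
Click 4 (0,2) count=2: revealed 1 new [(0,2)] -> total=7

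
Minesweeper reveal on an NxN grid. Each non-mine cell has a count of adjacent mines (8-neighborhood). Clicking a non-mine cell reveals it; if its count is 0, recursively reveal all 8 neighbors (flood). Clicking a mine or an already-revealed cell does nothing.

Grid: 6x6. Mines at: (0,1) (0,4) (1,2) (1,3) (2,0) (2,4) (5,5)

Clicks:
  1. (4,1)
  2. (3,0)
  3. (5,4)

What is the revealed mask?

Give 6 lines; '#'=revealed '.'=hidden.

Click 1 (4,1) count=0: revealed 18 new [(2,1) (2,2) (2,3) (3,0) (3,1) (3,2) (3,3) (3,4) (4,0) (4,1) (4,2) (4,3) (4,4) (5,0) (5,1) (5,2) (5,3) (5,4)] -> total=18
Click 2 (3,0) count=1: revealed 0 new [(none)] -> total=18
Click 3 (5,4) count=1: revealed 0 new [(none)] -> total=18

Answer: ......
......
.###..
#####.
#####.
#####.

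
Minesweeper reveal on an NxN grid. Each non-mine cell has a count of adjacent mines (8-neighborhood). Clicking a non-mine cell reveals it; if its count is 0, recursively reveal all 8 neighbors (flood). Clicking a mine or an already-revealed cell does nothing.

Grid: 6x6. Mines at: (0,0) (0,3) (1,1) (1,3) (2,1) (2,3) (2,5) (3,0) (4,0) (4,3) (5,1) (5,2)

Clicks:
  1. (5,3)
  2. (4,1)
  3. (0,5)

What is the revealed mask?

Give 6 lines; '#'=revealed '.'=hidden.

Click 1 (5,3) count=2: revealed 1 new [(5,3)] -> total=1
Click 2 (4,1) count=4: revealed 1 new [(4,1)] -> total=2
Click 3 (0,5) count=0: revealed 4 new [(0,4) (0,5) (1,4) (1,5)] -> total=6

Answer: ....##
....##
......
......
.#....
...#..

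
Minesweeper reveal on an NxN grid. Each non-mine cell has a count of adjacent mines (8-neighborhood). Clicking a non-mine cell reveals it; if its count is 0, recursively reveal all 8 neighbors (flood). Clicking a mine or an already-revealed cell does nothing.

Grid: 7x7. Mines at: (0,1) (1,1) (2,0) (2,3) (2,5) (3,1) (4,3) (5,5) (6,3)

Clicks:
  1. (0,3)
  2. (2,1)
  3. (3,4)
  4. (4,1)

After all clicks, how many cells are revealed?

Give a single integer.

Answer: 13

Derivation:
Click 1 (0,3) count=0: revealed 10 new [(0,2) (0,3) (0,4) (0,5) (0,6) (1,2) (1,3) (1,4) (1,5) (1,6)] -> total=10
Click 2 (2,1) count=3: revealed 1 new [(2,1)] -> total=11
Click 3 (3,4) count=3: revealed 1 new [(3,4)] -> total=12
Click 4 (4,1) count=1: revealed 1 new [(4,1)] -> total=13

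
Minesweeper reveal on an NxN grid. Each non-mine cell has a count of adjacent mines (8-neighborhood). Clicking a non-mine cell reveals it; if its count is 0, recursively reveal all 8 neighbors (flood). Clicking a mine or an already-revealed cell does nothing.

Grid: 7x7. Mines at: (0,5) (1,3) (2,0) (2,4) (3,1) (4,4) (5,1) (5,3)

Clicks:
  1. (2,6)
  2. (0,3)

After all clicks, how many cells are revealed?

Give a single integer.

Click 1 (2,6) count=0: revealed 14 new [(1,5) (1,6) (2,5) (2,6) (3,5) (3,6) (4,5) (4,6) (5,4) (5,5) (5,6) (6,4) (6,5) (6,6)] -> total=14
Click 2 (0,3) count=1: revealed 1 new [(0,3)] -> total=15

Answer: 15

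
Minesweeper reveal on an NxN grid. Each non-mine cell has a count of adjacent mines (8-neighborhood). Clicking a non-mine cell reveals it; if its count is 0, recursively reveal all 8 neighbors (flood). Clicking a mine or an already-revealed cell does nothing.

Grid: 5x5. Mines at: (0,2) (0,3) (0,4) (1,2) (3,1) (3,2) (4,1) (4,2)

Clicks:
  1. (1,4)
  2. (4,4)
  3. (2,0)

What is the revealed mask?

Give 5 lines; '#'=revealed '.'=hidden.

Click 1 (1,4) count=2: revealed 1 new [(1,4)] -> total=1
Click 2 (4,4) count=0: revealed 7 new [(1,3) (2,3) (2,4) (3,3) (3,4) (4,3) (4,4)] -> total=8
Click 3 (2,0) count=1: revealed 1 new [(2,0)] -> total=9

Answer: .....
...##
#..##
...##
...##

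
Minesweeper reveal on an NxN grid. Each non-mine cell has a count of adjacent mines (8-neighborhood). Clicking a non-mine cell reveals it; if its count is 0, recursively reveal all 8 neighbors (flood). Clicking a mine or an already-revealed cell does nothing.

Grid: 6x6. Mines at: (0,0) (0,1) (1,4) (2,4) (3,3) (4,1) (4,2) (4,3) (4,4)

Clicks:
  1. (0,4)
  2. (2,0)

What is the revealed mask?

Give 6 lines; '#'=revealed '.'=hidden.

Click 1 (0,4) count=1: revealed 1 new [(0,4)] -> total=1
Click 2 (2,0) count=0: revealed 9 new [(1,0) (1,1) (1,2) (2,0) (2,1) (2,2) (3,0) (3,1) (3,2)] -> total=10

Answer: ....#.
###...
###...
###...
......
......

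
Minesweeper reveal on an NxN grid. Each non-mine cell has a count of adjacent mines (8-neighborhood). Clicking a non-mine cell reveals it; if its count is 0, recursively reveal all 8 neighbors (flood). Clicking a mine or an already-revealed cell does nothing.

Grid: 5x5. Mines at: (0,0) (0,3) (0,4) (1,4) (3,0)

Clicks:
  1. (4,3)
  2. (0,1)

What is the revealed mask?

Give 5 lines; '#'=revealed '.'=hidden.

Click 1 (4,3) count=0: revealed 15 new [(1,1) (1,2) (1,3) (2,1) (2,2) (2,3) (2,4) (3,1) (3,2) (3,3) (3,4) (4,1) (4,2) (4,3) (4,4)] -> total=15
Click 2 (0,1) count=1: revealed 1 new [(0,1)] -> total=16

Answer: .#...
.###.
.####
.####
.####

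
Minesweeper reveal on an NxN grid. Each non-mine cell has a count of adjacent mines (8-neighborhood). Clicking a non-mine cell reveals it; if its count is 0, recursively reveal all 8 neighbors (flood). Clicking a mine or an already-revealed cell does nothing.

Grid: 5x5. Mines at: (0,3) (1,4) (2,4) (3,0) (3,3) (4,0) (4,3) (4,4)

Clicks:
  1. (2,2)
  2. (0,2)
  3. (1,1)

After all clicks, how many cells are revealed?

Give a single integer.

Answer: 9

Derivation:
Click 1 (2,2) count=1: revealed 1 new [(2,2)] -> total=1
Click 2 (0,2) count=1: revealed 1 new [(0,2)] -> total=2
Click 3 (1,1) count=0: revealed 7 new [(0,0) (0,1) (1,0) (1,1) (1,2) (2,0) (2,1)] -> total=9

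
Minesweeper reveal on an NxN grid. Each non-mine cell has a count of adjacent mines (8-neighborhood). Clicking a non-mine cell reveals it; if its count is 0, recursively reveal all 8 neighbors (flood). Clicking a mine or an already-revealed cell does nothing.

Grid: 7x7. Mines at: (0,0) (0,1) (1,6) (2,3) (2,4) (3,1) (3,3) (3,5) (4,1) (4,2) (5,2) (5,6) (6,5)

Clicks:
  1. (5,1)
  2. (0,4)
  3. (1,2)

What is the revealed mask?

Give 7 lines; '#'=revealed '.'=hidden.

Click 1 (5,1) count=3: revealed 1 new [(5,1)] -> total=1
Click 2 (0,4) count=0: revealed 8 new [(0,2) (0,3) (0,4) (0,5) (1,2) (1,3) (1,4) (1,5)] -> total=9
Click 3 (1,2) count=2: revealed 0 new [(none)] -> total=9

Answer: ..####.
..####.
.......
.......
.......
.#.....
.......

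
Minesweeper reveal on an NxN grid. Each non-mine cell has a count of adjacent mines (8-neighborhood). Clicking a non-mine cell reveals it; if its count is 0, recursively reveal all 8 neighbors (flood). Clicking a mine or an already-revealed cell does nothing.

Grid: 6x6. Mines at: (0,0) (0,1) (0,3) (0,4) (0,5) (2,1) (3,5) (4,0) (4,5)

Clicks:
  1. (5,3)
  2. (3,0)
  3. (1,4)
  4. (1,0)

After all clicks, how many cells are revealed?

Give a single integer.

Click 1 (5,3) count=0: revealed 18 new [(1,2) (1,3) (1,4) (2,2) (2,3) (2,4) (3,1) (3,2) (3,3) (3,4) (4,1) (4,2) (4,3) (4,4) (5,1) (5,2) (5,3) (5,4)] -> total=18
Click 2 (3,0) count=2: revealed 1 new [(3,0)] -> total=19
Click 3 (1,4) count=3: revealed 0 new [(none)] -> total=19
Click 4 (1,0) count=3: revealed 1 new [(1,0)] -> total=20

Answer: 20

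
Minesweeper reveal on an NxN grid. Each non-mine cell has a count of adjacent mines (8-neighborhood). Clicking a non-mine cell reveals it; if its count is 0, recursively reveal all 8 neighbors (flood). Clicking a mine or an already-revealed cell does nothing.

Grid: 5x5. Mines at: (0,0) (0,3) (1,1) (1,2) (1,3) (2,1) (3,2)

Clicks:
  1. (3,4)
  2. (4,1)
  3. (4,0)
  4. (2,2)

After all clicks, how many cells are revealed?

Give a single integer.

Answer: 11

Derivation:
Click 1 (3,4) count=0: revealed 6 new [(2,3) (2,4) (3,3) (3,4) (4,3) (4,4)] -> total=6
Click 2 (4,1) count=1: revealed 1 new [(4,1)] -> total=7
Click 3 (4,0) count=0: revealed 3 new [(3,0) (3,1) (4,0)] -> total=10
Click 4 (2,2) count=5: revealed 1 new [(2,2)] -> total=11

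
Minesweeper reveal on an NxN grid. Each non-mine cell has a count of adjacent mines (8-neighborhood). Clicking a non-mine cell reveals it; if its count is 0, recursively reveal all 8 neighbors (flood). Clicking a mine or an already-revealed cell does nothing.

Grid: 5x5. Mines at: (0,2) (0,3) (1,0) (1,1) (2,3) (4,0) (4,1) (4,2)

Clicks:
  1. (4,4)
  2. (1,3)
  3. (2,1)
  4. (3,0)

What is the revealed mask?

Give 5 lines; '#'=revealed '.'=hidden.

Click 1 (4,4) count=0: revealed 4 new [(3,3) (3,4) (4,3) (4,4)] -> total=4
Click 2 (1,3) count=3: revealed 1 new [(1,3)] -> total=5
Click 3 (2,1) count=2: revealed 1 new [(2,1)] -> total=6
Click 4 (3,0) count=2: revealed 1 new [(3,0)] -> total=7

Answer: .....
...#.
.#...
#..##
...##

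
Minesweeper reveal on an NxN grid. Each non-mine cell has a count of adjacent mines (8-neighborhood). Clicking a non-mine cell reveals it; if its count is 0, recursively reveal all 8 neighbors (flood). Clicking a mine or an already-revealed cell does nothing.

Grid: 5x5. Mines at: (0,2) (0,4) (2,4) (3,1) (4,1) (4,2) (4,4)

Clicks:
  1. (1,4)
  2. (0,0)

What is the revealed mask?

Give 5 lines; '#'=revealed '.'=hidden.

Answer: ##...
##..#
##...
.....
.....

Derivation:
Click 1 (1,4) count=2: revealed 1 new [(1,4)] -> total=1
Click 2 (0,0) count=0: revealed 6 new [(0,0) (0,1) (1,0) (1,1) (2,0) (2,1)] -> total=7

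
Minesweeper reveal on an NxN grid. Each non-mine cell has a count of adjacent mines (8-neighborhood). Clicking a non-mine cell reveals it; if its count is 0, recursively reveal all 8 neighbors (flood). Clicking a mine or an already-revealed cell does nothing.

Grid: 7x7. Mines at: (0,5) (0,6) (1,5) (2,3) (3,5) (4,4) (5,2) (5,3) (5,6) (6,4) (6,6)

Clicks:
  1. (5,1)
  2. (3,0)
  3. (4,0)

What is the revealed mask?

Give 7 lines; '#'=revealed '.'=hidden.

Answer: #####..
#####..
###....
###....
###....
##.....
##.....

Derivation:
Click 1 (5,1) count=1: revealed 1 new [(5,1)] -> total=1
Click 2 (3,0) count=0: revealed 22 new [(0,0) (0,1) (0,2) (0,3) (0,4) (1,0) (1,1) (1,2) (1,3) (1,4) (2,0) (2,1) (2,2) (3,0) (3,1) (3,2) (4,0) (4,1) (4,2) (5,0) (6,0) (6,1)] -> total=23
Click 3 (4,0) count=0: revealed 0 new [(none)] -> total=23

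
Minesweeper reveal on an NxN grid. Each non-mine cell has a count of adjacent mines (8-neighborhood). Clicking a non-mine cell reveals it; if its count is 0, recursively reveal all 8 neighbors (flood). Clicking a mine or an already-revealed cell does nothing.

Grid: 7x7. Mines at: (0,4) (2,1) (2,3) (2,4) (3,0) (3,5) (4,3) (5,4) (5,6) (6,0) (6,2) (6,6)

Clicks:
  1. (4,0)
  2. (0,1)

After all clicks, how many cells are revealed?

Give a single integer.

Click 1 (4,0) count=1: revealed 1 new [(4,0)] -> total=1
Click 2 (0,1) count=0: revealed 8 new [(0,0) (0,1) (0,2) (0,3) (1,0) (1,1) (1,2) (1,3)] -> total=9

Answer: 9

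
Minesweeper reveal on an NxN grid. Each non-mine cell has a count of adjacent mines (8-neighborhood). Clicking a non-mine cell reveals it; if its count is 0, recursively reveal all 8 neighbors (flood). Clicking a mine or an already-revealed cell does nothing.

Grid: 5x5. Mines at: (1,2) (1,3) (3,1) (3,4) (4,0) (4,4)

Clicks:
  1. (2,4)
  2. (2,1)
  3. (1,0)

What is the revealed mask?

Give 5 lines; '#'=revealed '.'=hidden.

Answer: ##...
##...
##..#
.....
.....

Derivation:
Click 1 (2,4) count=2: revealed 1 new [(2,4)] -> total=1
Click 2 (2,1) count=2: revealed 1 new [(2,1)] -> total=2
Click 3 (1,0) count=0: revealed 5 new [(0,0) (0,1) (1,0) (1,1) (2,0)] -> total=7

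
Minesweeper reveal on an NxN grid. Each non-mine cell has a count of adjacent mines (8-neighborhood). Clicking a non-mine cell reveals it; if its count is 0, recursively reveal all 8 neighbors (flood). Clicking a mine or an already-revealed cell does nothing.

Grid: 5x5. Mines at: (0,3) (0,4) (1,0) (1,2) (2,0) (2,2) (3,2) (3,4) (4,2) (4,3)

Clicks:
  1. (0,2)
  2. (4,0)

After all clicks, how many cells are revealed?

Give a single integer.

Answer: 5

Derivation:
Click 1 (0,2) count=2: revealed 1 new [(0,2)] -> total=1
Click 2 (4,0) count=0: revealed 4 new [(3,0) (3,1) (4,0) (4,1)] -> total=5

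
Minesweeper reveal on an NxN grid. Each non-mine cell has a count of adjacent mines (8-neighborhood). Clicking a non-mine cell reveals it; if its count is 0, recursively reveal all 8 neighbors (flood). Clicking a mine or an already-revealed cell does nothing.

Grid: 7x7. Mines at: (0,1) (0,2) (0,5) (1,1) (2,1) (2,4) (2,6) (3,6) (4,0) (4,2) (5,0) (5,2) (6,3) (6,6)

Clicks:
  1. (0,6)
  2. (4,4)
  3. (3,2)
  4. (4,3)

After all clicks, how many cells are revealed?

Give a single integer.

Answer: 11

Derivation:
Click 1 (0,6) count=1: revealed 1 new [(0,6)] -> total=1
Click 2 (4,4) count=0: revealed 9 new [(3,3) (3,4) (3,5) (4,3) (4,4) (4,5) (5,3) (5,4) (5,5)] -> total=10
Click 3 (3,2) count=2: revealed 1 new [(3,2)] -> total=11
Click 4 (4,3) count=2: revealed 0 new [(none)] -> total=11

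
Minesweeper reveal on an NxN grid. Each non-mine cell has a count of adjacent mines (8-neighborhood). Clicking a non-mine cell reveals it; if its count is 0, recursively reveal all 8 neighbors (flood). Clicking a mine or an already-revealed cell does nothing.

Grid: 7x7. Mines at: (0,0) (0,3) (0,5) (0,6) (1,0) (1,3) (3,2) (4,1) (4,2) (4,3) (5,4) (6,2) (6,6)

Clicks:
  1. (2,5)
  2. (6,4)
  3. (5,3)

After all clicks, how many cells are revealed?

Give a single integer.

Click 1 (2,5) count=0: revealed 14 new [(1,4) (1,5) (1,6) (2,4) (2,5) (2,6) (3,4) (3,5) (3,6) (4,4) (4,5) (4,6) (5,5) (5,6)] -> total=14
Click 2 (6,4) count=1: revealed 1 new [(6,4)] -> total=15
Click 3 (5,3) count=4: revealed 1 new [(5,3)] -> total=16

Answer: 16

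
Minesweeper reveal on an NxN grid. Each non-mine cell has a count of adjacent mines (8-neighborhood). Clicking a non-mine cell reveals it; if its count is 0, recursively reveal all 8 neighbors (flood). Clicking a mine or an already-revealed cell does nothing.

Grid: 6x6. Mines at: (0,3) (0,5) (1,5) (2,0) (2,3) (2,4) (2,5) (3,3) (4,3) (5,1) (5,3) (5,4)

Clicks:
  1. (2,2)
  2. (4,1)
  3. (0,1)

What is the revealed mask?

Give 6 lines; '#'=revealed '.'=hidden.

Click 1 (2,2) count=2: revealed 1 new [(2,2)] -> total=1
Click 2 (4,1) count=1: revealed 1 new [(4,1)] -> total=2
Click 3 (0,1) count=0: revealed 6 new [(0,0) (0,1) (0,2) (1,0) (1,1) (1,2)] -> total=8

Answer: ###...
###...
..#...
......
.#....
......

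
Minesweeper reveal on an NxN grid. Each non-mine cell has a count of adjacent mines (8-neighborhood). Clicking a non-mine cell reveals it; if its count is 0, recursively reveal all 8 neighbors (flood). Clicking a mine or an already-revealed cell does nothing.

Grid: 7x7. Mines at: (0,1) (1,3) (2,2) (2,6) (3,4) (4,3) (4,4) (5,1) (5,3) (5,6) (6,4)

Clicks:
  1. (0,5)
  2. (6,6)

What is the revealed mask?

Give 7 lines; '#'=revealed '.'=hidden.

Click 1 (0,5) count=0: revealed 6 new [(0,4) (0,5) (0,6) (1,4) (1,5) (1,6)] -> total=6
Click 2 (6,6) count=1: revealed 1 new [(6,6)] -> total=7

Answer: ....###
....###
.......
.......
.......
.......
......#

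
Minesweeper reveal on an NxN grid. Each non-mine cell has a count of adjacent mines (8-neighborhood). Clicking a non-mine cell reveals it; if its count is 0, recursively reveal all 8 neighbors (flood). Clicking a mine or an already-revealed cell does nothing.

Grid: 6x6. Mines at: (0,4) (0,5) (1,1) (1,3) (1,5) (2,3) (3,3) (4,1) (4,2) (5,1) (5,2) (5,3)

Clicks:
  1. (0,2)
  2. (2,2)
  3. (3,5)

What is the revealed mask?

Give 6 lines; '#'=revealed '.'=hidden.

Answer: ..#...
......
..#.##
....##
....##
....##

Derivation:
Click 1 (0,2) count=2: revealed 1 new [(0,2)] -> total=1
Click 2 (2,2) count=4: revealed 1 new [(2,2)] -> total=2
Click 3 (3,5) count=0: revealed 8 new [(2,4) (2,5) (3,4) (3,5) (4,4) (4,5) (5,4) (5,5)] -> total=10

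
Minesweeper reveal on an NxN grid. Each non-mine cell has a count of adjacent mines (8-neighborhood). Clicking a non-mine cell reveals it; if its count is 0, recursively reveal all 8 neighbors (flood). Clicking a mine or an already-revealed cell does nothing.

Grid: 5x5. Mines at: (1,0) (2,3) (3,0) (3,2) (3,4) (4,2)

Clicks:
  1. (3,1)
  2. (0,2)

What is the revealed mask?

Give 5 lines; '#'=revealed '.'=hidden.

Answer: .####
.####
.....
.#...
.....

Derivation:
Click 1 (3,1) count=3: revealed 1 new [(3,1)] -> total=1
Click 2 (0,2) count=0: revealed 8 new [(0,1) (0,2) (0,3) (0,4) (1,1) (1,2) (1,3) (1,4)] -> total=9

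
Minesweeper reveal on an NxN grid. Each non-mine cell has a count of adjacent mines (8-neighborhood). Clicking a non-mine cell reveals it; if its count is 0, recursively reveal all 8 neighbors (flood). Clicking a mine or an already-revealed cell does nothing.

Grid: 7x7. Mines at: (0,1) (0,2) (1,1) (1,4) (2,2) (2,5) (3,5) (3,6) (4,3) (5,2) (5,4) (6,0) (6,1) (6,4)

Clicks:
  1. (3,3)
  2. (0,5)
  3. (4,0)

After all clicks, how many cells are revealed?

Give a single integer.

Answer: 10

Derivation:
Click 1 (3,3) count=2: revealed 1 new [(3,3)] -> total=1
Click 2 (0,5) count=1: revealed 1 new [(0,5)] -> total=2
Click 3 (4,0) count=0: revealed 8 new [(2,0) (2,1) (3,0) (3,1) (4,0) (4,1) (5,0) (5,1)] -> total=10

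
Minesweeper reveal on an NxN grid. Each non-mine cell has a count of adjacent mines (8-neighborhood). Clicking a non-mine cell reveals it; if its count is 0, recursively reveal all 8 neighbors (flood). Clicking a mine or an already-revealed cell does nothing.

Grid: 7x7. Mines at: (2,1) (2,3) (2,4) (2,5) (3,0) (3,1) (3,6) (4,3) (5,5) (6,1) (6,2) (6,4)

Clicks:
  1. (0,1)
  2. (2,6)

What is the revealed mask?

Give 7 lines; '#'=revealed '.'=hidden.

Answer: #######
#######
......#
.......
.......
.......
.......

Derivation:
Click 1 (0,1) count=0: revealed 14 new [(0,0) (0,1) (0,2) (0,3) (0,4) (0,5) (0,6) (1,0) (1,1) (1,2) (1,3) (1,4) (1,5) (1,6)] -> total=14
Click 2 (2,6) count=2: revealed 1 new [(2,6)] -> total=15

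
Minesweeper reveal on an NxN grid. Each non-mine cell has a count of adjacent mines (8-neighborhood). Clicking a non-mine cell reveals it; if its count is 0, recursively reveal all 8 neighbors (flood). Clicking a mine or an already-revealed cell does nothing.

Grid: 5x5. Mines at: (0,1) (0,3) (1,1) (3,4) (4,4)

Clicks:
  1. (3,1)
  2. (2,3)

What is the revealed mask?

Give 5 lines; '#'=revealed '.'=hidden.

Click 1 (3,1) count=0: revealed 12 new [(2,0) (2,1) (2,2) (2,3) (3,0) (3,1) (3,2) (3,3) (4,0) (4,1) (4,2) (4,3)] -> total=12
Click 2 (2,3) count=1: revealed 0 new [(none)] -> total=12

Answer: .....
.....
####.
####.
####.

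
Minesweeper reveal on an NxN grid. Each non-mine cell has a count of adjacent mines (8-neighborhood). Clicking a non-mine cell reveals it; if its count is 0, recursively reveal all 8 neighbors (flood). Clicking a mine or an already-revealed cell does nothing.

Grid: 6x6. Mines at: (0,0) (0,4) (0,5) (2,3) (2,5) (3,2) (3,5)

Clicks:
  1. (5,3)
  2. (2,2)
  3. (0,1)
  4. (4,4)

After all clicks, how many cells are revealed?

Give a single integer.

Click 1 (5,3) count=0: revealed 18 new [(1,0) (1,1) (2,0) (2,1) (3,0) (3,1) (4,0) (4,1) (4,2) (4,3) (4,4) (4,5) (5,0) (5,1) (5,2) (5,3) (5,4) (5,5)] -> total=18
Click 2 (2,2) count=2: revealed 1 new [(2,2)] -> total=19
Click 3 (0,1) count=1: revealed 1 new [(0,1)] -> total=20
Click 4 (4,4) count=1: revealed 0 new [(none)] -> total=20

Answer: 20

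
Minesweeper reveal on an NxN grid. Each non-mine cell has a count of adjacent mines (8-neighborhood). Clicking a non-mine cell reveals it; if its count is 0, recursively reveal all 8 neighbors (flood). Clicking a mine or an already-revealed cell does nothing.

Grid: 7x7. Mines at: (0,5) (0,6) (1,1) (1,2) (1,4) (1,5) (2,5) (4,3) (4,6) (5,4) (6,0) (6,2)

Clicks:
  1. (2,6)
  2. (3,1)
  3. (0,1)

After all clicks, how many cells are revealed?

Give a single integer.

Click 1 (2,6) count=2: revealed 1 new [(2,6)] -> total=1
Click 2 (3,1) count=0: revealed 12 new [(2,0) (2,1) (2,2) (3,0) (3,1) (3,2) (4,0) (4,1) (4,2) (5,0) (5,1) (5,2)] -> total=13
Click 3 (0,1) count=2: revealed 1 new [(0,1)] -> total=14

Answer: 14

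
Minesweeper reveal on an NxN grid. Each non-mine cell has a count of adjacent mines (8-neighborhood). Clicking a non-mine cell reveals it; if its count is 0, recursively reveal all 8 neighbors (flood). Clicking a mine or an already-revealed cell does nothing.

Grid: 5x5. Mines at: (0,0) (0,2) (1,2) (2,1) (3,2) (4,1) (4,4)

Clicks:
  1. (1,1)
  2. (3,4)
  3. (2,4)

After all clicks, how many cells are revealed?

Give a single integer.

Click 1 (1,1) count=4: revealed 1 new [(1,1)] -> total=1
Click 2 (3,4) count=1: revealed 1 new [(3,4)] -> total=2
Click 3 (2,4) count=0: revealed 7 new [(0,3) (0,4) (1,3) (1,4) (2,3) (2,4) (3,3)] -> total=9

Answer: 9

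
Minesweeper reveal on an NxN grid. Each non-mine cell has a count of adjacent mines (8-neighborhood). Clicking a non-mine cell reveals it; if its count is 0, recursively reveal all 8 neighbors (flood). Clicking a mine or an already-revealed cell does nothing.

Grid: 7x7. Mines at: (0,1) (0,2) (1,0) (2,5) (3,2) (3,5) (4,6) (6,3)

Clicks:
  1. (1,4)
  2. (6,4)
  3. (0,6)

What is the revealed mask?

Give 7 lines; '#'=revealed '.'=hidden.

Answer: ...####
...####
.......
.......
.......
.......
....#..

Derivation:
Click 1 (1,4) count=1: revealed 1 new [(1,4)] -> total=1
Click 2 (6,4) count=1: revealed 1 new [(6,4)] -> total=2
Click 3 (0,6) count=0: revealed 7 new [(0,3) (0,4) (0,5) (0,6) (1,3) (1,5) (1,6)] -> total=9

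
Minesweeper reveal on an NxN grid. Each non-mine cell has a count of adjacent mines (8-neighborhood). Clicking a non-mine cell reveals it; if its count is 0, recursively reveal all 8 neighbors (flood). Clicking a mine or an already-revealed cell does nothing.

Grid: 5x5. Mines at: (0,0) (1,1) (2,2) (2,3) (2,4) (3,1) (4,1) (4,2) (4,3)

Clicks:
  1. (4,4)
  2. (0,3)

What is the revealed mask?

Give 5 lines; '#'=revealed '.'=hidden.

Answer: ..###
..###
.....
.....
....#

Derivation:
Click 1 (4,4) count=1: revealed 1 new [(4,4)] -> total=1
Click 2 (0,3) count=0: revealed 6 new [(0,2) (0,3) (0,4) (1,2) (1,3) (1,4)] -> total=7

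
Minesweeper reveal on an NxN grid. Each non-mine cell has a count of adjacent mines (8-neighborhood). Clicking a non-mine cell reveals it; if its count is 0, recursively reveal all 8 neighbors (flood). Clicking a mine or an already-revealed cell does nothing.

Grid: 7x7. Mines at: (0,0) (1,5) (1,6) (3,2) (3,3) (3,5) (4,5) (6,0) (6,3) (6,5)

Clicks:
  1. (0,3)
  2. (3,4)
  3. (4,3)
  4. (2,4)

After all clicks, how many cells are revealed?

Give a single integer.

Answer: 14

Derivation:
Click 1 (0,3) count=0: revealed 12 new [(0,1) (0,2) (0,3) (0,4) (1,1) (1,2) (1,3) (1,4) (2,1) (2,2) (2,3) (2,4)] -> total=12
Click 2 (3,4) count=3: revealed 1 new [(3,4)] -> total=13
Click 3 (4,3) count=2: revealed 1 new [(4,3)] -> total=14
Click 4 (2,4) count=3: revealed 0 new [(none)] -> total=14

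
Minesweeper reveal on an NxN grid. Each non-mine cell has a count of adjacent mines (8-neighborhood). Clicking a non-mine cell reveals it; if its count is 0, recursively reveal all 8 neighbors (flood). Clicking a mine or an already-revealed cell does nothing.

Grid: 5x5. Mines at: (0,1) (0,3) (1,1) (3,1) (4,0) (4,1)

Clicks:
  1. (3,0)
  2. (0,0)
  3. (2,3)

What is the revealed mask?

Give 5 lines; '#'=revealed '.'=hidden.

Click 1 (3,0) count=3: revealed 1 new [(3,0)] -> total=1
Click 2 (0,0) count=2: revealed 1 new [(0,0)] -> total=2
Click 3 (2,3) count=0: revealed 12 new [(1,2) (1,3) (1,4) (2,2) (2,3) (2,4) (3,2) (3,3) (3,4) (4,2) (4,3) (4,4)] -> total=14

Answer: #....
..###
..###
#.###
..###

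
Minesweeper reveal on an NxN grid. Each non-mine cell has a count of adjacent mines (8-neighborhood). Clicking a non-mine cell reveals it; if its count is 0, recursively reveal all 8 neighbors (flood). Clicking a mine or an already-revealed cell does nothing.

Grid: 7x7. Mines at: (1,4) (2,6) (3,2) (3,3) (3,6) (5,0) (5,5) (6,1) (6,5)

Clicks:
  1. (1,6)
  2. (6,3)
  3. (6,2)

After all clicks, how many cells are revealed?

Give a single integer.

Click 1 (1,6) count=1: revealed 1 new [(1,6)] -> total=1
Click 2 (6,3) count=0: revealed 9 new [(4,2) (4,3) (4,4) (5,2) (5,3) (5,4) (6,2) (6,3) (6,4)] -> total=10
Click 3 (6,2) count=1: revealed 0 new [(none)] -> total=10

Answer: 10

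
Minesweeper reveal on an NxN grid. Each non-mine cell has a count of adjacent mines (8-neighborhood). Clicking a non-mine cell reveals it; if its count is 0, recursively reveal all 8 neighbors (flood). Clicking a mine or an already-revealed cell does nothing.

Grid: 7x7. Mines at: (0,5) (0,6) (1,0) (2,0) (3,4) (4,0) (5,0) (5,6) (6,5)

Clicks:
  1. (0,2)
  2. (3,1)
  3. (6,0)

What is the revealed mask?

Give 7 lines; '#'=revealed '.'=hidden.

Click 1 (0,2) count=0: revealed 27 new [(0,1) (0,2) (0,3) (0,4) (1,1) (1,2) (1,3) (1,4) (2,1) (2,2) (2,3) (2,4) (3,1) (3,2) (3,3) (4,1) (4,2) (4,3) (4,4) (5,1) (5,2) (5,3) (5,4) (6,1) (6,2) (6,3) (6,4)] -> total=27
Click 2 (3,1) count=2: revealed 0 new [(none)] -> total=27
Click 3 (6,0) count=1: revealed 1 new [(6,0)] -> total=28

Answer: .####..
.####..
.####..
.###...
.####..
.####..
#####..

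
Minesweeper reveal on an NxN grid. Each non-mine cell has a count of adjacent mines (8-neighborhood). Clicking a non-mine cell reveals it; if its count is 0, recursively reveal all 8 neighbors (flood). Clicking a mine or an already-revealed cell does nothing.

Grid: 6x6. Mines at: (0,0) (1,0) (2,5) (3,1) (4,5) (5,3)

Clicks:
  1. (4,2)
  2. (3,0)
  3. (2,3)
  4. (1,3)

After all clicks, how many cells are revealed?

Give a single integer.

Answer: 21

Derivation:
Click 1 (4,2) count=2: revealed 1 new [(4,2)] -> total=1
Click 2 (3,0) count=1: revealed 1 new [(3,0)] -> total=2
Click 3 (2,3) count=0: revealed 19 new [(0,1) (0,2) (0,3) (0,4) (0,5) (1,1) (1,2) (1,3) (1,4) (1,5) (2,1) (2,2) (2,3) (2,4) (3,2) (3,3) (3,4) (4,3) (4,4)] -> total=21
Click 4 (1,3) count=0: revealed 0 new [(none)] -> total=21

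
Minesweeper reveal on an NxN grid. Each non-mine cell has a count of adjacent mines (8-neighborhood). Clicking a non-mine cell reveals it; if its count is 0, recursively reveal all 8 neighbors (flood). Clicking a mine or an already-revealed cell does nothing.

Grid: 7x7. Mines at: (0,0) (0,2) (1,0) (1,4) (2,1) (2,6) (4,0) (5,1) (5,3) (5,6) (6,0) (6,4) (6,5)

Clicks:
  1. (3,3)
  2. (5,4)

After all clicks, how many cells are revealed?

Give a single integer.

Answer: 13

Derivation:
Click 1 (3,3) count=0: revealed 12 new [(2,2) (2,3) (2,4) (2,5) (3,2) (3,3) (3,4) (3,5) (4,2) (4,3) (4,4) (4,5)] -> total=12
Click 2 (5,4) count=3: revealed 1 new [(5,4)] -> total=13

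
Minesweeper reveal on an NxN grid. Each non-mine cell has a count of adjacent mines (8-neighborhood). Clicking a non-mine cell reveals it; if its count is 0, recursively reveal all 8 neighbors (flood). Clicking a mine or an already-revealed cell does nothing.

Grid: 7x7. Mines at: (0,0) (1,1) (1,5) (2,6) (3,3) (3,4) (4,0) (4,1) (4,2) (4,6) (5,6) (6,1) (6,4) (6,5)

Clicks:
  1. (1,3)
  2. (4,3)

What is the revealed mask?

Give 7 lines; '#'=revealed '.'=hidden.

Answer: ..###..
..###..
..###..
.......
...#...
.......
.......

Derivation:
Click 1 (1,3) count=0: revealed 9 new [(0,2) (0,3) (0,4) (1,2) (1,3) (1,4) (2,2) (2,3) (2,4)] -> total=9
Click 2 (4,3) count=3: revealed 1 new [(4,3)] -> total=10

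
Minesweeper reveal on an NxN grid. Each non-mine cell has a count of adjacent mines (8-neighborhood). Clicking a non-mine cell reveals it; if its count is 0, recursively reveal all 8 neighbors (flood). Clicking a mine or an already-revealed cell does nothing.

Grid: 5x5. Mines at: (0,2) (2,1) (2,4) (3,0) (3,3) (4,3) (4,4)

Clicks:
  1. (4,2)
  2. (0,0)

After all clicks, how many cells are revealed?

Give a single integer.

Answer: 5

Derivation:
Click 1 (4,2) count=2: revealed 1 new [(4,2)] -> total=1
Click 2 (0,0) count=0: revealed 4 new [(0,0) (0,1) (1,0) (1,1)] -> total=5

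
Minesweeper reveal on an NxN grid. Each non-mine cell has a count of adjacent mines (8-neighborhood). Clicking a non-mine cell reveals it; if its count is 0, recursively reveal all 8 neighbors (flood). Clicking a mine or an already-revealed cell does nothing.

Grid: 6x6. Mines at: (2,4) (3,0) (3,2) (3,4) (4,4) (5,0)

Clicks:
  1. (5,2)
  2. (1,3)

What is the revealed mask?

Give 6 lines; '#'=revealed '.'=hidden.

Click 1 (5,2) count=0: revealed 6 new [(4,1) (4,2) (4,3) (5,1) (5,2) (5,3)] -> total=6
Click 2 (1,3) count=1: revealed 1 new [(1,3)] -> total=7

Answer: ......
...#..
......
......
.###..
.###..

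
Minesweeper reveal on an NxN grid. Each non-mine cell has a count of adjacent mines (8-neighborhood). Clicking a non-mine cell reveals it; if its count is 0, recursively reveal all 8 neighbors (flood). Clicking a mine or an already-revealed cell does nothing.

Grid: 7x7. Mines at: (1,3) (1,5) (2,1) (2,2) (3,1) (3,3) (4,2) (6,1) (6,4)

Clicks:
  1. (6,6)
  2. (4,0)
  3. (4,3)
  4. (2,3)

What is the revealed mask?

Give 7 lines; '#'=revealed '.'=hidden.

Click 1 (6,6) count=0: revealed 14 new [(2,4) (2,5) (2,6) (3,4) (3,5) (3,6) (4,4) (4,5) (4,6) (5,4) (5,5) (5,6) (6,5) (6,6)] -> total=14
Click 2 (4,0) count=1: revealed 1 new [(4,0)] -> total=15
Click 3 (4,3) count=2: revealed 1 new [(4,3)] -> total=16
Click 4 (2,3) count=3: revealed 1 new [(2,3)] -> total=17

Answer: .......
.......
...####
....###
#..####
....###
.....##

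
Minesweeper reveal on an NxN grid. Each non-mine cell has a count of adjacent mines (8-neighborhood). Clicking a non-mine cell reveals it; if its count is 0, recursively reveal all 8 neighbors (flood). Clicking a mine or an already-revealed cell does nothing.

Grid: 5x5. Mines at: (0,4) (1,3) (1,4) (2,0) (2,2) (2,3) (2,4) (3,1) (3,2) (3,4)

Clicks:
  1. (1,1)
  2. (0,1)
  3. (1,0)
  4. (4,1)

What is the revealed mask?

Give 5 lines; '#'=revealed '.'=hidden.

Answer: ###..
###..
.....
.....
.#...

Derivation:
Click 1 (1,1) count=2: revealed 1 new [(1,1)] -> total=1
Click 2 (0,1) count=0: revealed 5 new [(0,0) (0,1) (0,2) (1,0) (1,2)] -> total=6
Click 3 (1,0) count=1: revealed 0 new [(none)] -> total=6
Click 4 (4,1) count=2: revealed 1 new [(4,1)] -> total=7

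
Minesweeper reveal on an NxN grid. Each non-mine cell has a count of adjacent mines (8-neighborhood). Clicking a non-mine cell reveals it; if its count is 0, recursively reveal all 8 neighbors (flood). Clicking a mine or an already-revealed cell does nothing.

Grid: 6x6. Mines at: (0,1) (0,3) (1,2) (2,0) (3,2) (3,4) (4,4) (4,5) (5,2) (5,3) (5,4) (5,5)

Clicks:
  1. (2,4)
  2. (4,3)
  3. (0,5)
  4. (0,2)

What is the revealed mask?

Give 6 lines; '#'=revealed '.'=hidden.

Answer: ..#.##
....##
....##
......
...#..
......

Derivation:
Click 1 (2,4) count=1: revealed 1 new [(2,4)] -> total=1
Click 2 (4,3) count=6: revealed 1 new [(4,3)] -> total=2
Click 3 (0,5) count=0: revealed 5 new [(0,4) (0,5) (1,4) (1,5) (2,5)] -> total=7
Click 4 (0,2) count=3: revealed 1 new [(0,2)] -> total=8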